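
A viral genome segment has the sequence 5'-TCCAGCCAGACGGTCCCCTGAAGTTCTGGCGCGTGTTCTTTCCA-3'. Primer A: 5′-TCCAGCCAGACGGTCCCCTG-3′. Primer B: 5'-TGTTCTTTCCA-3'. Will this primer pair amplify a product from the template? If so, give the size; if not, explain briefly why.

No product — both primers anneal to the same strand and extend in the same direction.

Primer A (TCCAGCCAGACGGTCCCCTG) matches the top strand at positions 1–20 (3' end points downstream).
Primer B (TGTTCTTTCCA) also matches the top strand directly, at positions 34–44 — its reverse complement TGGAAAGAACA is not present.
Both primers anneal to the bottom strand with 3' ends pointing the same way, so neither can prime synthesis back toward the other.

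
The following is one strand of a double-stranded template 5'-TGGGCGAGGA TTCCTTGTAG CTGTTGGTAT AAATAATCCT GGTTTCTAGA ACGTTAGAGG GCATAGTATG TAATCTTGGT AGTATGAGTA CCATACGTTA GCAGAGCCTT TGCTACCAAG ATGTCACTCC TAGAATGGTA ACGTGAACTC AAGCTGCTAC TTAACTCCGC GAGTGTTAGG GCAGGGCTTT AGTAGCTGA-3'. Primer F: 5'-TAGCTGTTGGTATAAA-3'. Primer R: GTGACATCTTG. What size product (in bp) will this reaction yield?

110 bp

Scanning the template, TAGCTGTTGGTATAAA occurs at positions 18–33; this primer anneals to the bottom strand there with its 3' end pointing downstream.
Taking the reverse complement of GTGACATCTTG gives CAAGATGTCAC, found at positions 117–127 on the template; the primer anneals here to the top strand with its 3' end pointing upstream.
Product length = (reverse-primer end) − (forward-primer start) + 1 = 127 − 18 + 1 = 110 bp.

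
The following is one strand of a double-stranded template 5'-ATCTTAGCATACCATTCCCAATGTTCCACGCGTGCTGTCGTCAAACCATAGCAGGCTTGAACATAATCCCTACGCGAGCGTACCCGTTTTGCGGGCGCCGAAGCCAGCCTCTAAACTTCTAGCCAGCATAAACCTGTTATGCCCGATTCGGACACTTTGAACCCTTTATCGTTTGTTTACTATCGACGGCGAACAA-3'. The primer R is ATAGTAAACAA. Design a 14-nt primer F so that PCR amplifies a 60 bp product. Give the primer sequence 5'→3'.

The reverse primer's reverse complement TTGTTTACTAT matches the template at positions 173–183, so the product ends at position 183.
A 60 bp product then starts at position 183 − 60 + 1 = 124.
The forward primer is identical to the top strand there: CAGCATAAACCTGT.

5'-CAGCATAAACCTGT-3'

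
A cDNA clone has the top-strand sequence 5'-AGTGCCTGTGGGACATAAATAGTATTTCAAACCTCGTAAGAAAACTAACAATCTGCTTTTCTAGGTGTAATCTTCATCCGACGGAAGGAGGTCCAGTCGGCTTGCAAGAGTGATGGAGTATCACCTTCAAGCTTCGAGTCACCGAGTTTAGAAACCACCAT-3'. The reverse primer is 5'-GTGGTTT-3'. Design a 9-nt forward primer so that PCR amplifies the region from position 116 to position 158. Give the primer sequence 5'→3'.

The reverse primer's reverse complement AAACCAC matches the template at positions 152–158; the product starts at position 116.
The forward primer is identical to the top strand over positions 116–124: GAGTATCAC.

5'-GAGTATCAC-3'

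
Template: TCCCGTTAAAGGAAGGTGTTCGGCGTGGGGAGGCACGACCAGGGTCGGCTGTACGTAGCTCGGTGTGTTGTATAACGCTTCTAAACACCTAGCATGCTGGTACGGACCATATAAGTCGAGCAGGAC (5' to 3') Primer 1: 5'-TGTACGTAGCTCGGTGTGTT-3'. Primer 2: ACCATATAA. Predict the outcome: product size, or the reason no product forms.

No product — both primers anneal to the same strand and extend in the same direction.

Primer 1 (TGTACGTAGCTCGGTGTGTT) matches the top strand at positions 50–69 (3' end points downstream).
Primer 2 (ACCATATAA) also matches the top strand directly, at positions 106–114 — its reverse complement TTATATGGT is not present.
Both primers anneal to the bottom strand with 3' ends pointing the same way, so neither can prime synthesis back toward the other.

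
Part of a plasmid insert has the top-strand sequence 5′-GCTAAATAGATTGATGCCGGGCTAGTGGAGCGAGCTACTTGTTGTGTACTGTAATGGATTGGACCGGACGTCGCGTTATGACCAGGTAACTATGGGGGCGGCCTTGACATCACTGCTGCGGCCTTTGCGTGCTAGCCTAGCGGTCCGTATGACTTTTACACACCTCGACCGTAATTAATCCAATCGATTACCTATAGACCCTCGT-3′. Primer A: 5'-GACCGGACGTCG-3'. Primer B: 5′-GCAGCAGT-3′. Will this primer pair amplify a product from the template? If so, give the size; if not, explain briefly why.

Yes — a 58 bp product.

Primer A (GACCGGACGTCG) matches the top strand at positions 62–73; it acts as a forward primer.
Primer B's reverse complement is ACTGCTGC, matching the top strand at positions 112–119; it acts as a reverse primer.
The 3' ends face each other across positions 62–119, giving a 58 bp product.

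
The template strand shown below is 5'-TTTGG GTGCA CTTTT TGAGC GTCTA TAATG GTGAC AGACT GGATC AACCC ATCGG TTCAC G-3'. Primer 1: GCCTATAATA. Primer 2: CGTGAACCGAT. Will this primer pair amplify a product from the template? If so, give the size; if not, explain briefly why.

Primer 1 (GCCTATAATA) does not match the top strand, and its reverse complement TATTATAGGC does not match either.
With no annealing site for primer 1, no amplification occurs.

No product — primer 1 has no binding site in the template.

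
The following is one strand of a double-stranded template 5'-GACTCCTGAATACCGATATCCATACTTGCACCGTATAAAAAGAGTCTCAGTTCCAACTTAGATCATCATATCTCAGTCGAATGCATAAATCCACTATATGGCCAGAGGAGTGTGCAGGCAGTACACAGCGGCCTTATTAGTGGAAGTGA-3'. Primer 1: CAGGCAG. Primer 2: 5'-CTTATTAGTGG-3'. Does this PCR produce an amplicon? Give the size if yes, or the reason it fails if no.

Primer 1 (CAGGCAG) matches the top strand at positions 115–121 (3' end points downstream).
Primer 2 (CTTATTAGTGG) also matches the top strand directly, at positions 133–143 — its reverse complement CCACTAATAAG is not present.
Both primers anneal to the bottom strand with 3' ends pointing the same way, so neither can prime synthesis back toward the other.

No product — both primers anneal to the same strand and extend in the same direction.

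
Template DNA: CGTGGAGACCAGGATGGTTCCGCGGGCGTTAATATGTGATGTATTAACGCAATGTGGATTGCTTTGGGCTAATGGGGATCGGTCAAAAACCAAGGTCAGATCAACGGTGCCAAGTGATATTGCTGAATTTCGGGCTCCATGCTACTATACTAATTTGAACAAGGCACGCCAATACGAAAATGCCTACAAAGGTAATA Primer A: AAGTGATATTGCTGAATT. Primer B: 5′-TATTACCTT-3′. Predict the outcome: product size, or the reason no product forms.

Yes — an 86 bp product.

Primer A (AAGTGATATTGCTGAATT) matches the top strand at positions 112–129; it acts as a forward primer.
Primer B's reverse complement is AAGGTAATA, matching the top strand at positions 189–197; it acts as a reverse primer.
The 3' ends face each other across positions 112–197, giving an 86 bp product.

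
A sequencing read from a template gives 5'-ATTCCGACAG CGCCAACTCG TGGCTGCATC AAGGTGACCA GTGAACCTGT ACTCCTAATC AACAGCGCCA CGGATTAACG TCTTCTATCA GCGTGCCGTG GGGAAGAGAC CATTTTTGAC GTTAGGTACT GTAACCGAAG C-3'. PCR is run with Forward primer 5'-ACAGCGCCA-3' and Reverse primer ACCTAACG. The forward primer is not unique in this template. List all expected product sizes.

The forward primer ACAGCGCCA matches the top strand at positions 7–15, 62–70.
The reverse primer's reverse complement is CGTTAGGT, matching at positions 120–127.
Each forward site pairs with the reverse site to give a product ending at position 127: sizes 121, 66 bp.

121 bp, 66 bp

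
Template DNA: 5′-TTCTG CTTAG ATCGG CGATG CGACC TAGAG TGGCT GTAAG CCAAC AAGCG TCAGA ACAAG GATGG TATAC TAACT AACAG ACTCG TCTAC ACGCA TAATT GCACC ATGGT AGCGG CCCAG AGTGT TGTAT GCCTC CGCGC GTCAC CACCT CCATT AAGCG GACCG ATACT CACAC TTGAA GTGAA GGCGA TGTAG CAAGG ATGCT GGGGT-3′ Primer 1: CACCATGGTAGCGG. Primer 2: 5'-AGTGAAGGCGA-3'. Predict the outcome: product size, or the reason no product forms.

No product — both primers anneal to the same strand and extend in the same direction.

Primer 1 (CACCATGGTAGCGG) matches the top strand at positions 102–115 (3' end points downstream).
Primer 2 (AGTGAAGGCGA) also matches the top strand directly, at positions 180–190 — its reverse complement TCGCCTTCACT is not present.
Both primers anneal to the bottom strand with 3' ends pointing the same way, so neither can prime synthesis back toward the other.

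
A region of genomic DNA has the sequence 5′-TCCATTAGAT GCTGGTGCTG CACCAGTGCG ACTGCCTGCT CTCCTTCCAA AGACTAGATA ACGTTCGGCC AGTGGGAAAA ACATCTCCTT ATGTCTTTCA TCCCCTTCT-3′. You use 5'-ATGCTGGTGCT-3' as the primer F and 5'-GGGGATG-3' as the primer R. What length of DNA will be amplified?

97 bp

The forward primer matches the template at positions 9–19.
The reverse primer's reverse complement is CATCCCC, which matches the template at positions 99–105.
Product length = (reverse-primer end) − (forward-primer start) + 1 = 105 − 9 + 1 = 97 bp.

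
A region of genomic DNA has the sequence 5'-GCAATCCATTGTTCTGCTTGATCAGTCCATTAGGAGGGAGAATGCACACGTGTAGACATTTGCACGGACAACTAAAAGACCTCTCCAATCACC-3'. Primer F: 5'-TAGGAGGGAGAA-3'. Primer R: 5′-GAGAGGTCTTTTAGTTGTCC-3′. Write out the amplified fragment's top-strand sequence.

5'-TAGGAGGGAGAATGCACACGTGTAGACATTTGCACGGACAACTAAAAGACCTCTC-3'

Forward primer TAGGAGGGAGAA is found on the top strand at positions 31–42.
Reverse complement of the reverse primer: GGACAACTAAAAGACCTCTC. This occurs on the top strand at positions 66–85.
The product is the template from position 31 through 85 (55 bp).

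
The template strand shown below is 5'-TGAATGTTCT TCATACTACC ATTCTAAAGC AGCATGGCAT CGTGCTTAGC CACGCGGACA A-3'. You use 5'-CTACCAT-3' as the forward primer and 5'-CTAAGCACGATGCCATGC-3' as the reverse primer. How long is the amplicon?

Forward primer CTACCAT is found on the top strand at positions 16–22.
Taking the reverse complement of CTAAGCACGATGCCATGC gives GCATGGCATCGTGCTTAG, found at positions 32–49 on the template; the primer anneals here to the top strand with its 3' end pointing upstream.
Product length = (reverse-primer end) − (forward-primer start) + 1 = 49 − 16 + 1 = 34 bp.

34 bp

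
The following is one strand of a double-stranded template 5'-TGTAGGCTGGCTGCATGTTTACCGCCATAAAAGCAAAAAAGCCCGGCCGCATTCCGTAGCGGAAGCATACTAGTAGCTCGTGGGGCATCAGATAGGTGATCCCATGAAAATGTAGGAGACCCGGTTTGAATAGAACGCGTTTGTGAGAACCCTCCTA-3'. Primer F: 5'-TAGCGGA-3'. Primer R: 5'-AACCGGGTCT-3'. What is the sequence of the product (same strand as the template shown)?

The forward primer matches the template at positions 57–63.
The reverse primer's reverse complement is AGACCCGGTT, which matches the template at positions 117–126.
The product is the template from position 57 through 126 (70 bp).

5'-TAGCGGAAGCATACTAGTAGCTCGTGGGGCATCAGATAGGTGATCCCATGAAAATGTAGGAGACCCGGTT-3'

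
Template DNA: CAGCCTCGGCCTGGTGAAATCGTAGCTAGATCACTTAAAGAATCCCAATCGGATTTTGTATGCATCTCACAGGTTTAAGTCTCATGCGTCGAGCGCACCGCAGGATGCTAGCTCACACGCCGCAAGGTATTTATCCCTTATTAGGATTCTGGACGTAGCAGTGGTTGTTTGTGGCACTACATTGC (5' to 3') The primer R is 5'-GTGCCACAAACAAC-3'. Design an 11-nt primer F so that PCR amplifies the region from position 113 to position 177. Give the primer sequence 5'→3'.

The reverse primer's reverse complement GTTGTTTGTGGCAC matches the template at positions 164–177; the product starts at position 113.
The forward primer is identical to the top strand over positions 113–123: TCACACGCCGC.

5'-TCACACGCCGC-3'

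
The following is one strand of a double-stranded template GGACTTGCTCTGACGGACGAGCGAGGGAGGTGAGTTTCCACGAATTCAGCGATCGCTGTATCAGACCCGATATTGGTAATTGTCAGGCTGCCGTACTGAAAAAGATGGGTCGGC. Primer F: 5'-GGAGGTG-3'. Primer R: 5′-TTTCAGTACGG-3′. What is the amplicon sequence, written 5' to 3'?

Forward primer GGAGGTG is found on the top strand at positions 26–32.
Taking the reverse complement of TTTCAGTACGG gives CCGTACTGAAA, found at positions 91–101 on the template; the primer anneals here to the top strand with its 3' end pointing upstream.
The product is the template from position 26 through 101 (76 bp).

5'-GGAGGTGAGTTTCCACGAATTCAGCGATCGCTGTATCAGACCCGATATTGGTAATTGTCAGGCTGCCGTACTGAAA-3'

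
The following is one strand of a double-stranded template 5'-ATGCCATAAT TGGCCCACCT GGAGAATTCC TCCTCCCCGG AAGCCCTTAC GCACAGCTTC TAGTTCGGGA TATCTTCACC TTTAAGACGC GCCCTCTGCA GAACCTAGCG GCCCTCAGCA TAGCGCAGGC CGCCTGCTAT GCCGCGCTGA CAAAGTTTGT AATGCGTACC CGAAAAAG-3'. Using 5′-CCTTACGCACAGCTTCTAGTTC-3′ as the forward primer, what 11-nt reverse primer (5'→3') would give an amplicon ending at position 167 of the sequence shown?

5'-ACGCATTACAA-3'

The forward primer binds at positions 45–66; the product's 3' end on the top strand is position 167.
The reverse primer anneals to the top strand over positions 157–167, i.e. to TTGTAATGCGT.
Its sequence written 5'→3' is the reverse complement: ACGCATTACAA.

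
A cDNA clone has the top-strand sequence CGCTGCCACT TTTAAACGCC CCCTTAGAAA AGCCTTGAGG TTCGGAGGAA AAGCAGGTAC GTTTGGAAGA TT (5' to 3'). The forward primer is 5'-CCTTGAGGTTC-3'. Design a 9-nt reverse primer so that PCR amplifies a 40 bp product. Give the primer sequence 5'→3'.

5'-AATCTTCCA-3'

The forward primer binds at positions 33–43, so a 40 bp product ends at position 33 + 40 − 1 = 72.
The reverse primer anneals to the top strand over positions 64–72, i.e. to TGGAAGATT.
Its sequence written 5'→3' is the reverse complement: AATCTTCCA.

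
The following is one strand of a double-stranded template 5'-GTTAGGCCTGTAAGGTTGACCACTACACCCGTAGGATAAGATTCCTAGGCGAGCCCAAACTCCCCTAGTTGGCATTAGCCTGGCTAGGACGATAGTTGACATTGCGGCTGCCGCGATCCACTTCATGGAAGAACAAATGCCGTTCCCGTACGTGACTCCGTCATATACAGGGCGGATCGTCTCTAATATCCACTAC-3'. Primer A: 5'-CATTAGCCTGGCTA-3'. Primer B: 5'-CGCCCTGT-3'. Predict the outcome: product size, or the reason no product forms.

Primer A (CATTAGCCTGGCTA) matches the top strand at positions 73–86; it acts as a forward primer.
Primer B's reverse complement is ACAGGGCG, matching the top strand at positions 167–174; it acts as a reverse primer.
The 3' ends face each other across positions 73–174, giving a 102 bp product.

Yes — a 102 bp product.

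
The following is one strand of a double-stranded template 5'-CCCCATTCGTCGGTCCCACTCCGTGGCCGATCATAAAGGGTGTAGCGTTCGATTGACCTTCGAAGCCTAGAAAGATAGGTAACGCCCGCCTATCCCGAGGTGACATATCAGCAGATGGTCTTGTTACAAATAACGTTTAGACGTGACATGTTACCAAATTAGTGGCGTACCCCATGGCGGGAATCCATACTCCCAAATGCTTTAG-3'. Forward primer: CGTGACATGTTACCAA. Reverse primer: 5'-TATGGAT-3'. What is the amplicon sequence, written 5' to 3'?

Forward primer CGTGACATGTTACCAA is found on the top strand at positions 142–157.
Reverse complement of the reverse primer: ATCCATA. This occurs on the top strand at positions 183–189.
The product is the template from position 142 through 189 (48 bp).

5'-CGTGACATGTTACCAAATTAGTGGCGTACCCCATGGCGGGAATCCATA-3'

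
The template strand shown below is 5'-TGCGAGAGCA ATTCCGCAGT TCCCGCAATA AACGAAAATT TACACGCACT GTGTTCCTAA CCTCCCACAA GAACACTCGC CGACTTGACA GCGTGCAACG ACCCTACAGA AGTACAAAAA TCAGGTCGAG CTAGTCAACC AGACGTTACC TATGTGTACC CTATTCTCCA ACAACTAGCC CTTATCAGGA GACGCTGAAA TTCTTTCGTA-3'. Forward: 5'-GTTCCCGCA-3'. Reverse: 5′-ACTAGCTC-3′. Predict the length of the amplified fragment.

117 bp

The forward primer matches the template at positions 19–27.
The reverse primer's reverse complement is GAGCTAGT, which matches the template at positions 128–135.
Product length = (reverse-primer end) − (forward-primer start) + 1 = 135 − 19 + 1 = 117 bp.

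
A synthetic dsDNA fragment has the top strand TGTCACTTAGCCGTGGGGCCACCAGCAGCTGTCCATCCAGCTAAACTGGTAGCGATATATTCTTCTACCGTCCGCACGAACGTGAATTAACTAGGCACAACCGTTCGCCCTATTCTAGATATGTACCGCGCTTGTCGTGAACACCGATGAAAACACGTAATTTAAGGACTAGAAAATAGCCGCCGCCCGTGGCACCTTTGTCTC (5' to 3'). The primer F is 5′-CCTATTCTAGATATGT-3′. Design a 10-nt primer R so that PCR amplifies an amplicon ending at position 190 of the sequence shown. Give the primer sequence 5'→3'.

The forward primer binds at positions 109–124; the product's 3' end on the top strand is position 190.
The reverse primer anneals to the top strand over positions 181–190, i.e. to CGCCGCCCGT.
Its sequence written 5'→3' is the reverse complement: ACGGGCGGCG.

5'-ACGGGCGGCG-3'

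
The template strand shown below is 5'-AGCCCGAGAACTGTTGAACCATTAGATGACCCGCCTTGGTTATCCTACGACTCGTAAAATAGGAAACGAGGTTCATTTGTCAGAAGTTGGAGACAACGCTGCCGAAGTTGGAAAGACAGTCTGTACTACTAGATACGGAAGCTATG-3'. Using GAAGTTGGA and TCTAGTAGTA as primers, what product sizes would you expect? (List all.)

The forward primer GAAGTTGGA matches the top strand at positions 83–91, 104–112.
The reverse primer's reverse complement is TACTACTAGA, matching at positions 124–133.
Each forward site pairs with the reverse site to give a product ending at position 133: sizes 51, 30 bp.

51 bp, 30 bp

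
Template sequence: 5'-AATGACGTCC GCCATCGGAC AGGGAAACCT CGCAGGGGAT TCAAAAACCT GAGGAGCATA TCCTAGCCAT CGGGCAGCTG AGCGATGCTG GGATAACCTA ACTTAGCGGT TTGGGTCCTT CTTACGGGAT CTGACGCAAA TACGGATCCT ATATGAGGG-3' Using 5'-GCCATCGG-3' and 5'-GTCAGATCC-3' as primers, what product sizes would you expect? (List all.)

The forward primer GCCATCGG matches the top strand at positions 11–18, 66–73.
The reverse primer's reverse complement is GGATCTGAC, matching at positions 127–135.
Each forward site pairs with the reverse site to give a product ending at position 135: sizes 125, 70 bp.

125 bp, 70 bp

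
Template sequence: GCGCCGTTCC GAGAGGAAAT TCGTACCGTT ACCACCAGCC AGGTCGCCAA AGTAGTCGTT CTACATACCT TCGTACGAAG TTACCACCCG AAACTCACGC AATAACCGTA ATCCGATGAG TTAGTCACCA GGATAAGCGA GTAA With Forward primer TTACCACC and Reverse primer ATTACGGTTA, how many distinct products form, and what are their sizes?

The forward primer TTACCACC matches the top strand at positions 29–36, 81–88.
The reverse primer's reverse complement is TAACCGTAAT, matching at positions 103–112.
Each forward site pairs with the reverse site to give a product ending at position 112: sizes 84, 32 bp.

Two products: 84 bp, 32 bp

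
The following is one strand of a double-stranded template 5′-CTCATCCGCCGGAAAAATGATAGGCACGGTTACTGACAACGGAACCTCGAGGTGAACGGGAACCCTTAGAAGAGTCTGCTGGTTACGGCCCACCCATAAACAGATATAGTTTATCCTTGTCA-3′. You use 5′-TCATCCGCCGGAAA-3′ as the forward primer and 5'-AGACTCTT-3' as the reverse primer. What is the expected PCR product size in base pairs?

76 bp

Forward primer TCATCCGCCGGAAA is found on the top strand at positions 2–15.
Taking the reverse complement of AGACTCTT gives AAGAGTCT, found at positions 70–77 on the template; the primer anneals here to the top strand with its 3' end pointing upstream.
Amplicon spans positions 2–77: 76 bp.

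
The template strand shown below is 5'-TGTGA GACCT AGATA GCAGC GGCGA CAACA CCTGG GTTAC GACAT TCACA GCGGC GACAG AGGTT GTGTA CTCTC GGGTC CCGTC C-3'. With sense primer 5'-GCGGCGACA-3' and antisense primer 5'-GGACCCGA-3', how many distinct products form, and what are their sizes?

The forward primer GCGGCGACA matches the top strand at positions 19–27, 51–59.
The reverse primer's reverse complement is TCGGGTCC, matching at positions 74–81.
Each forward site pairs with the reverse site to give a product ending at position 81: sizes 63, 31 bp.

Two products: 63 bp, 31 bp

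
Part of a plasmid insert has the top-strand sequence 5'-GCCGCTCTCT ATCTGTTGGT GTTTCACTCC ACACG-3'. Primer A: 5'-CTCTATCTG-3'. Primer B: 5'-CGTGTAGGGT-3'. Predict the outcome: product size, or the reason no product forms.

Primer B (CGTGTAGGGT) does not match the top strand, and its reverse complement ACCCTACACG does not match either.
With no annealing site for primer B, no amplification occurs.

No product — primer B has no binding site in the template.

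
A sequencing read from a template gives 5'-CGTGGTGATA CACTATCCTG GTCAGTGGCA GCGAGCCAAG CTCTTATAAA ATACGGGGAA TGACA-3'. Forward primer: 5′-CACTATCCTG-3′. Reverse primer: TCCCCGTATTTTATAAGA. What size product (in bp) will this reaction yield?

Scanning the template, CACTATCCTG occurs at positions 11–20; this primer anneals to the bottom strand there with its 3' end pointing downstream.
Reverse complement of the reverse primer: TCTTATAAAATACGGGGA. This occurs on the top strand at positions 42–59.
The product runs from position 11 to position 59, so its length is 59 − 11 + 1 = 49 bp.

49 bp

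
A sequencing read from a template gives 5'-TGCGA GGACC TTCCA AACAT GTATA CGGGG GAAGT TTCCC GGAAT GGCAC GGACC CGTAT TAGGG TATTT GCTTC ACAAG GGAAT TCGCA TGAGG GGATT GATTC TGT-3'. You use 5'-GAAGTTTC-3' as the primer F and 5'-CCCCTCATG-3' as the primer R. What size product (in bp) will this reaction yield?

Scanning the template, GAAGTTTC occurs at positions 31–38; this primer anneals to the bottom strand there with its 3' end pointing downstream.
The reverse primer's reverse complement is CATGAGGGG, which matches the template at positions 89–97.
Product length = (reverse-primer end) − (forward-primer start) + 1 = 97 − 31 + 1 = 67 bp.

67 bp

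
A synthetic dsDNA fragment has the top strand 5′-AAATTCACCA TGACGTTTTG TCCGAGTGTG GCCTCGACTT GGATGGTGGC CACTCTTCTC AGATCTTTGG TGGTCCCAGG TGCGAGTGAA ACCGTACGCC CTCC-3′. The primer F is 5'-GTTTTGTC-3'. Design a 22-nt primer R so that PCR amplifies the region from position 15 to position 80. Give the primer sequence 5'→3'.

The product's 3' end on the top strand is position 80.
The reverse primer anneals to the top strand over positions 59–80, i.e. to TCAGATCTTTGGTGGTCCCAGG.
Its sequence written 5'→3' is the reverse complement: CCTGGGACCACCAAAGATCTGA.

5'-CCTGGGACCACCAAAGATCTGA-3'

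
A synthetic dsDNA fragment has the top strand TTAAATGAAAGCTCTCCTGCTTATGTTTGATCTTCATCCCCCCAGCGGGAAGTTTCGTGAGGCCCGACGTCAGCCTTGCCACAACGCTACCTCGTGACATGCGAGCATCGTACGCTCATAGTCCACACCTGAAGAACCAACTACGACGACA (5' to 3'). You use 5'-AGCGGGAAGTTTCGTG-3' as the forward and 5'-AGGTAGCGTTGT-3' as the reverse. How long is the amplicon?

Scanning the template, AGCGGGAAGTTTCGTG occurs at positions 44–59; this primer anneals to the bottom strand there with its 3' end pointing downstream.
Reverse complement of the reverse primer: ACAACGCTACCT. This occurs on the top strand at positions 81–92.
Product length = (reverse-primer end) − (forward-primer start) + 1 = 92 − 44 + 1 = 49 bp.

49 bp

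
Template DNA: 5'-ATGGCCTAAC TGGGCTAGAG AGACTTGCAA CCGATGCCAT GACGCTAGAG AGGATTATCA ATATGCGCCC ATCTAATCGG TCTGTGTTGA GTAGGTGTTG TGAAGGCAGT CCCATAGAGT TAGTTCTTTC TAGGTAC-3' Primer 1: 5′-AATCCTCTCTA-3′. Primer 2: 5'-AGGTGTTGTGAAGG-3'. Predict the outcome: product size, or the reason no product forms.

Primer 1 (AATCCTCTCTA) has reverse complement TAGAGAGGATT, which matches the top strand at positions 46–56; primer 1 anneals to the top strand there with its 3' end pointing upstream toward position 46.
Primer 2 (AGGTGTTGTGAAGG) matches the top strand directly at positions 93–106; it anneals to the bottom strand with its 3' end pointing downstream toward position 106.
The 3' ends diverge (primer 1 extends toward position 1, primer 2 toward position 137), so the primers never converge on a shared product.

No product — the primers' 3' ends point away from each other.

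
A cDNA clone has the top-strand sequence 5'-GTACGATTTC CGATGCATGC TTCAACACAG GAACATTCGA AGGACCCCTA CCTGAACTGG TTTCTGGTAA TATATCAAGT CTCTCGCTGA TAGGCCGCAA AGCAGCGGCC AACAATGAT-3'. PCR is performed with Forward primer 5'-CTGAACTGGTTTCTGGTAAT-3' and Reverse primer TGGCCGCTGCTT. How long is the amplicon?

The forward primer matches the template at positions 52–71.
Taking the reverse complement of TGGCCGCTGCTT gives AAGCAGCGGCCA, found at positions 100–111 on the template; the primer anneals here to the top strand with its 3' end pointing upstream.
Product length = (reverse-primer end) − (forward-primer start) + 1 = 111 − 52 + 1 = 60 bp.

60 bp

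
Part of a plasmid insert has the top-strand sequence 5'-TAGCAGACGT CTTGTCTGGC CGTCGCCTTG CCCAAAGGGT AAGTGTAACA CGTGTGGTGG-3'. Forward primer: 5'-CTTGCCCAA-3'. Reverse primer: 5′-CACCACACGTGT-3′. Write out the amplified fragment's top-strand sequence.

Scanning the template, CTTGCCCAA occurs at positions 27–35; this primer anneals to the bottom strand there with its 3' end pointing downstream.
Reverse complement of the reverse primer: ACACGTGTGGTG. This occurs on the top strand at positions 48–59.
The product is the template from position 27 through 59 (33 bp).

5'-CTTGCCCAAAGGGTAAGTGTAACACGTGTGGTG-3'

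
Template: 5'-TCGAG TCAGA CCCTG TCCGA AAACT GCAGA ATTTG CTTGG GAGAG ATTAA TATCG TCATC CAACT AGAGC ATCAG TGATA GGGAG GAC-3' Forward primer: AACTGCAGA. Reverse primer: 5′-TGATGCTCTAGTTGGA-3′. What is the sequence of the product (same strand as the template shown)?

The forward primer matches the template at positions 22–30.
Taking the reverse complement of TGATGCTCTAGTTGGA gives TCCAACTAGAGCATCA, found at positions 59–74 on the template; the primer anneals here to the top strand with its 3' end pointing upstream.
The product is the template from position 22 through 74 (53 bp).

5'-AACTGCAGAATTTGCTTGGGAGAGATTAATATCGTCATCCAACTAGAGCATCA-3'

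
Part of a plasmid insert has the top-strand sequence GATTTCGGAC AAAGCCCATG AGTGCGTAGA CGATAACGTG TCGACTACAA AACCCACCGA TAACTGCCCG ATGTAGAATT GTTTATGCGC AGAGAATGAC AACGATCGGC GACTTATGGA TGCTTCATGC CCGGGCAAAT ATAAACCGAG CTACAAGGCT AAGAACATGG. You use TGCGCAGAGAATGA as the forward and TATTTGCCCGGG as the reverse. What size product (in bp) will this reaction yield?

Forward primer TGCGCAGAGAATGA is found on the top strand at positions 86–99.
The reverse primer's reverse complement is CCCGGGCAAATA, which matches the template at positions 130–141.
The product runs from position 86 to position 141, so its length is 141 − 86 + 1 = 56 bp.

56 bp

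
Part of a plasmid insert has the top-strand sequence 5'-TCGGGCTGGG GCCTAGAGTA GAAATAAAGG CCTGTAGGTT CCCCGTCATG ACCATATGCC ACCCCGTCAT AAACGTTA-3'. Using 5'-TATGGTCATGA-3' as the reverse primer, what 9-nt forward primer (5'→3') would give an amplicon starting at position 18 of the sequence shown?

5'-GTAGAAATA-3'

The reverse primer's reverse complement TCATGACCATA matches the template at positions 46–56; the product starts at position 18.
The forward primer is identical to the top strand over positions 18–26: GTAGAAATA.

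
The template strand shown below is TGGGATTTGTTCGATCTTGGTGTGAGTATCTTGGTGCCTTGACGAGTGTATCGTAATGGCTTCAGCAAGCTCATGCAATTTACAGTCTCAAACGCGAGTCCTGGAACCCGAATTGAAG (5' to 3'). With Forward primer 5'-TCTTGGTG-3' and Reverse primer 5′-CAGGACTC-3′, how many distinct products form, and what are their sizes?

The forward primer TCTTGGTG matches the top strand at positions 15–22, 29–36.
The reverse primer's reverse complement is GAGTCCTG, matching at positions 96–103.
Each forward site pairs with the reverse site to give a product ending at position 103: sizes 89, 75 bp.

Two products: 89 bp, 75 bp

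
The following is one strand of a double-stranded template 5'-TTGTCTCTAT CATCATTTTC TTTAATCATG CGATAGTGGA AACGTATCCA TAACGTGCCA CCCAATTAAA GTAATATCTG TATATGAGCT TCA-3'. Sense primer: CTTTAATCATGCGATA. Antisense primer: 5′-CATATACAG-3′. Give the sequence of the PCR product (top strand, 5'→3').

5'-CTTTAATCATGCGATAGTGGAAACGTATCCATAACGTGCCACCCAATTAAAGTAATATCTGTATATG-3'

Scanning the template, CTTTAATCATGCGATA occurs at positions 20–35; this primer anneals to the bottom strand there with its 3' end pointing downstream.
The reverse primer's reverse complement is CTGTATATG, which matches the template at positions 78–86.
The product is the template from position 20 through 86 (67 bp).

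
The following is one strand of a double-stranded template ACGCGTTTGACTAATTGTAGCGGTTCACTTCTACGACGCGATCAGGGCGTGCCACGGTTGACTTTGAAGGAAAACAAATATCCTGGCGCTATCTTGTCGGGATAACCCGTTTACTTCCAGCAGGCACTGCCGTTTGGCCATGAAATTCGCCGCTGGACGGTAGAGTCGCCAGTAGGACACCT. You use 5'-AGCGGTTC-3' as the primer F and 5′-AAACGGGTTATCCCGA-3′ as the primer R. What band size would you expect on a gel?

Forward primer AGCGGTTC is found on the top strand at positions 19–26.
Taking the reverse complement of AAACGGGTTATCCCGA gives TCGGGATAACCCGTTT, found at positions 97–112 on the template; the primer anneals here to the top strand with its 3' end pointing upstream.
The product runs from position 19 to position 112, so its length is 112 − 19 + 1 = 94 bp.

94 bp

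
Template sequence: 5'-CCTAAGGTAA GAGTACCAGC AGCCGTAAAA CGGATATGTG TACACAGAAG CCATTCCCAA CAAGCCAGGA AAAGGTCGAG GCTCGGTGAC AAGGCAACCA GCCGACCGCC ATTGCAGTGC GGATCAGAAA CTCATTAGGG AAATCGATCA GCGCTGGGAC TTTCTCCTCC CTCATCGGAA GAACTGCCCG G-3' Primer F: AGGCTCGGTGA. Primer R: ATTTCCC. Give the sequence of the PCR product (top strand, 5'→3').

Forward primer AGGCTCGGTGA is found on the top strand at positions 79–89.
Taking the reverse complement of ATTTCCC gives GGGAAAT, found at positions 138–144 on the template; the primer anneals here to the top strand with its 3' end pointing upstream.
The product is the template from position 79 through 144 (66 bp).

5'-AGGCTCGGTGACAAGGCAACCAGCCGACCGCCATTGCAGTGCGGATCAGAAACTCATTAGGGAAAT-3'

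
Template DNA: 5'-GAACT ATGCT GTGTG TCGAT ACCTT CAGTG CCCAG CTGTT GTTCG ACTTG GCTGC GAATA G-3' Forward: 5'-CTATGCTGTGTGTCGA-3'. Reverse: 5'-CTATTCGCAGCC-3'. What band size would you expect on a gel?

58 bp

The forward primer matches the template at positions 4–19.
Taking the reverse complement of CTATTCGCAGCC gives GGCTGCGAATAG, found at positions 50–61 on the template; the primer anneals here to the top strand with its 3' end pointing upstream.
Product length = (reverse-primer end) − (forward-primer start) + 1 = 61 − 4 + 1 = 58 bp.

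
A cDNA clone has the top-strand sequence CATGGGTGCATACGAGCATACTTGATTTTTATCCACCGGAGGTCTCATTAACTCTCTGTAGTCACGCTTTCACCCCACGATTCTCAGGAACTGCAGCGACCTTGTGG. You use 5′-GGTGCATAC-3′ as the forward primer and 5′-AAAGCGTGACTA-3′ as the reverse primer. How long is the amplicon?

Forward primer GGTGCATAC is found on the top strand at positions 5–13.
Taking the reverse complement of AAAGCGTGACTA gives TAGTCACGCTTT, found at positions 59–70 on the template; the primer anneals here to the top strand with its 3' end pointing upstream.
The product runs from position 5 to position 70, so its length is 70 − 5 + 1 = 66 bp.

66 bp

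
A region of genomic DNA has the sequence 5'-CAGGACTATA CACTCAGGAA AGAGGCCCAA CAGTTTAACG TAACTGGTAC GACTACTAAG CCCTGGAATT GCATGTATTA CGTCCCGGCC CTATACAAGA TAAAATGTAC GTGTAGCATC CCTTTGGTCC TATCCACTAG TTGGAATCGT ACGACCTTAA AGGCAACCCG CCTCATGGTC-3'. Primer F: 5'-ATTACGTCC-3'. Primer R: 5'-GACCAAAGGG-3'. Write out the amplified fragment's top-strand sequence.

The forward primer matches the template at positions 77–85.
Taking the reverse complement of GACCAAAGGG gives CCCTTTGGTC, found at positions 120–129 on the template; the primer anneals here to the top strand with its 3' end pointing upstream.
The product is the template from position 77 through 129 (53 bp).

5'-ATTACGTCCCGGCCCTATACAAGATAAAATGTACGTGTAGCATCCCTTTGGTC-3'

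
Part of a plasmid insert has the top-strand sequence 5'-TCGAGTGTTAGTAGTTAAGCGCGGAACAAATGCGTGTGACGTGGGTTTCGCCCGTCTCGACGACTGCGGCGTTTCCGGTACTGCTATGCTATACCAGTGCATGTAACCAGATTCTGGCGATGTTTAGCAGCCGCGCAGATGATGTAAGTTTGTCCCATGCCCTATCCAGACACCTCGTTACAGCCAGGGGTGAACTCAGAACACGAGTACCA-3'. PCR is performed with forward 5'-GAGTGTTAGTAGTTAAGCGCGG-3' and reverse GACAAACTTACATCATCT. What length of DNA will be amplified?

Forward primer GAGTGTTAGTAGTTAAGCGCGG is found on the top strand at positions 3–24.
The reverse primer's reverse complement is AGATGATGTAAGTTTGTC, which matches the template at positions 137–154.
The product runs from position 3 to position 154, so its length is 154 − 3 + 1 = 152 bp.

152 bp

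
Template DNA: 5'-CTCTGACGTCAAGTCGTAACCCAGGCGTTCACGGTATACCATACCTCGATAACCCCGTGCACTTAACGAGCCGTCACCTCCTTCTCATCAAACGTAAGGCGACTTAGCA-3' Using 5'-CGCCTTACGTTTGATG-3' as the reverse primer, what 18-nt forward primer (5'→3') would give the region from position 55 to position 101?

The reverse primer's reverse complement CATCAAACGTAAGGCG matches the template at positions 86–101; the product starts at position 55.
The forward primer is identical to the top strand over positions 55–72: CCGTGCACTTAACGAGCC.

5'-CCGTGCACTTAACGAGCC-3'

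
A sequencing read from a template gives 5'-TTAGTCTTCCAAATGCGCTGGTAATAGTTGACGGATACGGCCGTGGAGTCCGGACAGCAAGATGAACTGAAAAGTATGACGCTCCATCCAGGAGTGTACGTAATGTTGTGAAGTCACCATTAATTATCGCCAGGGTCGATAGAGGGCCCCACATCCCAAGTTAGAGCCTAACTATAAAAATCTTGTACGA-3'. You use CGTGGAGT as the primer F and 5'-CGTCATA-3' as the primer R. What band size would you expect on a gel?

40 bp

Scanning the template, CGTGGAGT occurs at positions 42–49; this primer anneals to the bottom strand there with its 3' end pointing downstream.
The reverse primer's reverse complement is TATGACG, which matches the template at positions 75–81.
Amplicon spans positions 42–81: 40 bp.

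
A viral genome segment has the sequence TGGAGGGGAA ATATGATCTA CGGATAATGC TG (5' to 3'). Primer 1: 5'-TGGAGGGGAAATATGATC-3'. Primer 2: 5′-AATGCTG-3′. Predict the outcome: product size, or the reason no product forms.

No product — both primers anneal to the same strand and extend in the same direction.

Primer 1 (TGGAGGGGAAATATGATC) matches the top strand at positions 1–18 (3' end points downstream).
Primer 2 (AATGCTG) also matches the top strand directly, at positions 26–32 — its reverse complement CAGCATT is not present.
Both primers anneal to the bottom strand with 3' ends pointing the same way, so neither can prime synthesis back toward the other.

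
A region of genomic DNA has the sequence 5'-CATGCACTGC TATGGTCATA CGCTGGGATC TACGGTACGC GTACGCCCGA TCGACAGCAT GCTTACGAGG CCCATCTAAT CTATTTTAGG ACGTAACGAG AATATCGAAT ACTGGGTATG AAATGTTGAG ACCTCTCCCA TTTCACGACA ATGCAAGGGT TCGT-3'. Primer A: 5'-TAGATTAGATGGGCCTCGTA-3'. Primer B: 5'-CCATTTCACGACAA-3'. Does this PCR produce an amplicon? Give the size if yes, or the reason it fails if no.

Primer A (TAGATTAGATGGGCCTCGTA) has reverse complement TACGAGGCCCATCTAATCTA, which matches the top strand at positions 64–83; primer A anneals to the top strand there with its 3' end pointing upstream toward position 64.
Primer B (CCATTTCACGACAA) matches the top strand directly at positions 138–151; it anneals to the bottom strand with its 3' end pointing downstream toward position 151.
The 3' ends diverge (primer A extends toward position 1, primer B toward position 164), so the primers never converge on a shared product.

No product — the primers' 3' ends point away from each other.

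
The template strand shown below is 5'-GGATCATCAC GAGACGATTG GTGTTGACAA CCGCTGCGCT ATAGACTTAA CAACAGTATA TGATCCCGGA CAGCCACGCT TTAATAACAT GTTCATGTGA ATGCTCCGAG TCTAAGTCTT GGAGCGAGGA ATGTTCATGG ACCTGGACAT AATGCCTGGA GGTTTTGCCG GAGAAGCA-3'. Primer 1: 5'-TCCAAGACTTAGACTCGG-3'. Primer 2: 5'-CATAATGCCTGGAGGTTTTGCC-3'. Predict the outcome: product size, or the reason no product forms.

Primer 1 (TCCAAGACTTAGACTCGG) has reverse complement CCGAGTCTAAGTCTTGGA, which matches the top strand at positions 106–123; primer 1 anneals to the top strand there with its 3' end pointing upstream toward position 106.
Primer 2 (CATAATGCCTGGAGGTTTTGCC) matches the top strand directly at positions 148–169; it anneals to the bottom strand with its 3' end pointing downstream toward position 169.
The 3' ends diverge (primer 1 extends toward position 1, primer 2 toward position 178), so the primers never converge on a shared product.

No product — the primers' 3' ends point away from each other.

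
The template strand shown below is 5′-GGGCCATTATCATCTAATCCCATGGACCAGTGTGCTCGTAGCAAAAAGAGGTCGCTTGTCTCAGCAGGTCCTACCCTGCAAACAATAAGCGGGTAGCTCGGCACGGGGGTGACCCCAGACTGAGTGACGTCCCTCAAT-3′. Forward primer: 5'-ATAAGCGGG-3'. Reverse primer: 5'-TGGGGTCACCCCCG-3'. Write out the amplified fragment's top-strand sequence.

Forward primer ATAAGCGGG is found on the top strand at positions 85–93.
The reverse primer's reverse complement is CGGGGGTGACCCCA, which matches the template at positions 104–117.
The product is the template from position 85 through 117 (33 bp).

5'-ATAAGCGGGTAGCTCGGCACGGGGGTGACCCCA-3'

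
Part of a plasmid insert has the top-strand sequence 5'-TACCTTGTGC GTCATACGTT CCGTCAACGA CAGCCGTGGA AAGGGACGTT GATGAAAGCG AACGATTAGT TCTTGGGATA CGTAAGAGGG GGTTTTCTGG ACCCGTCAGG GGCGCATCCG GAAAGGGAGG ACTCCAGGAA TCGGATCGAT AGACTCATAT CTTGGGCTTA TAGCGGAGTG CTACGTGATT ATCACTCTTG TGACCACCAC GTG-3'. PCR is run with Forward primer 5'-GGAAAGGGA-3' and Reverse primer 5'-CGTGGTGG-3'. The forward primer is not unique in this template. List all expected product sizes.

The forward primer GGAAAGGGA matches the top strand at positions 38–46, 120–128.
The reverse primer's reverse complement is CCACCACG, matching at positions 204–211.
Each forward site pairs with the reverse site to give a product ending at position 211: sizes 174, 92 bp.

174 bp, 92 bp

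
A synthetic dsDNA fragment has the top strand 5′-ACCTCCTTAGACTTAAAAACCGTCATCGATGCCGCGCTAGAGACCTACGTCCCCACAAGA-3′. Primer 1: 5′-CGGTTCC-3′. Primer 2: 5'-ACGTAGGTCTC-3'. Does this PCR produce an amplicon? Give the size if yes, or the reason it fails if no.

Primer 1 (CGGTTCC) does not match the top strand, and its reverse complement GGAACCG does not match either.
With no annealing site for primer 1, no amplification occurs.

No product — primer 1 has no binding site in the template.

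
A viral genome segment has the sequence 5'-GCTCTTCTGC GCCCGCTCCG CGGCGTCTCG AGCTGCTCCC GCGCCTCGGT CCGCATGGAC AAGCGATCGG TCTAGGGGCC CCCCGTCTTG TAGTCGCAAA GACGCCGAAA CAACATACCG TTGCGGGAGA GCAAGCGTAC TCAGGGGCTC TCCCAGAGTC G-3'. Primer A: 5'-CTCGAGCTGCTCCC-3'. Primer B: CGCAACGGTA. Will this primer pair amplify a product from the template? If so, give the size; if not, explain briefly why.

Yes — a 99 bp product.

Primer A (CTCGAGCTGCTCCC) matches the top strand at positions 27–40; it acts as a forward primer.
Primer B's reverse complement is TACCGTTGCG, matching the top strand at positions 116–125; it acts as a reverse primer.
The 3' ends face each other across positions 27–125, giving a 99 bp product.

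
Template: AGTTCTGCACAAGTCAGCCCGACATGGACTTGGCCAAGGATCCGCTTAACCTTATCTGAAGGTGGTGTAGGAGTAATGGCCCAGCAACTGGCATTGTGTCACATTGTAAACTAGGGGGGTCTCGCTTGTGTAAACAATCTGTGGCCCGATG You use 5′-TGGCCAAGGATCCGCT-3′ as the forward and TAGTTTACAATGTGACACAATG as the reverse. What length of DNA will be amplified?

Forward primer TGGCCAAGGATCCGCT is found on the top strand at positions 31–46.
The reverse primer's reverse complement is CATTGTGTCACATTGTAAACTA, which matches the template at positions 92–113.
Product length = (reverse-primer end) − (forward-primer start) + 1 = 113 − 31 + 1 = 83 bp.

83 bp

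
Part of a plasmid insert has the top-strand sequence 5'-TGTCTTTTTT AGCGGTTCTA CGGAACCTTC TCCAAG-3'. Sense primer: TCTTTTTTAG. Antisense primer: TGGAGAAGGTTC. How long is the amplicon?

32 bp

The forward primer matches the template at positions 3–12.
Reverse complement of the reverse primer: GAACCTTCTCCA. This occurs on the top strand at positions 23–34.
Product length = (reverse-primer end) − (forward-primer start) + 1 = 34 − 3 + 1 = 32 bp.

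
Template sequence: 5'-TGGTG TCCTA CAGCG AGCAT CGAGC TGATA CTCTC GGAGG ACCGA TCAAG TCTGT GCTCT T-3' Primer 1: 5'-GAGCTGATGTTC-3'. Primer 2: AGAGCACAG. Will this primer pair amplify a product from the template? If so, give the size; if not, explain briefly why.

Primer 1 (GAGCTGATGTTC) does not match the top strand, and its reverse complement GAACATCAGCTC does not match either.
With no annealing site for primer 1, no amplification occurs.

No product — primer 1 has no binding site in the template.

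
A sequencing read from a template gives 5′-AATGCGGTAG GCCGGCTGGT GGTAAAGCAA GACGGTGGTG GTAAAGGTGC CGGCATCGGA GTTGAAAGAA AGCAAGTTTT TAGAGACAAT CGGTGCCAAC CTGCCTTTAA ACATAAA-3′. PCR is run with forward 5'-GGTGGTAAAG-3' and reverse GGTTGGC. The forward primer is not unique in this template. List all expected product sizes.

84 bp, 65 bp

The forward primer GGTGGTAAAG matches the top strand at positions 18–27, 37–46.
The reverse primer's reverse complement is GCCAACC, matching at positions 95–101.
Each forward site pairs with the reverse site to give a product ending at position 101: sizes 84, 65 bp.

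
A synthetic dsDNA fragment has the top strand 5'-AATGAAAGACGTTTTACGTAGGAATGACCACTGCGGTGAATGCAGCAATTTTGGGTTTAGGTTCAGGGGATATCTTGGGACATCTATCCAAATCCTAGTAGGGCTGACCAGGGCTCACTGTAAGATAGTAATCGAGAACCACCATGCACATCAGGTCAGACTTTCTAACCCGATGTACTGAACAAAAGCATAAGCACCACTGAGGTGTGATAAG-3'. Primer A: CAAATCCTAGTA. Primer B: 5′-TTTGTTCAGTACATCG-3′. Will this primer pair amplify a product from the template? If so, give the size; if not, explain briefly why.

Primer A (CAAATCCTAGTA) matches the top strand at positions 89–100; it acts as a forward primer.
Primer B's reverse complement is CGATGTACTGAACAAA, matching the top strand at positions 171–186; it acts as a reverse primer.
The 3' ends face each other across positions 89–186, giving a 98 bp product.

Yes — a 98 bp product.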